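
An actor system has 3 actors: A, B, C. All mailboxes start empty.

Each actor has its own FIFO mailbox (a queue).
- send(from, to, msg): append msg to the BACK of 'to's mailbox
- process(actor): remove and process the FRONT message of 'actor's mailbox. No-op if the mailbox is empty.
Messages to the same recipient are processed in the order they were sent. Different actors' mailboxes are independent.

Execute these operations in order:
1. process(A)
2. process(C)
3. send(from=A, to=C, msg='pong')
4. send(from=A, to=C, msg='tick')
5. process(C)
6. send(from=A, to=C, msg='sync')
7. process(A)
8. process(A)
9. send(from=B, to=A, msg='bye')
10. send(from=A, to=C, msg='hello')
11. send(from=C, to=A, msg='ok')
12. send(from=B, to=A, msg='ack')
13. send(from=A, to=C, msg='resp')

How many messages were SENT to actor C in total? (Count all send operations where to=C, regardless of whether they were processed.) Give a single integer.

Answer: 5

Derivation:
After 1 (process(A)): A:[] B:[] C:[]
After 2 (process(C)): A:[] B:[] C:[]
After 3 (send(from=A, to=C, msg='pong')): A:[] B:[] C:[pong]
After 4 (send(from=A, to=C, msg='tick')): A:[] B:[] C:[pong,tick]
After 5 (process(C)): A:[] B:[] C:[tick]
After 6 (send(from=A, to=C, msg='sync')): A:[] B:[] C:[tick,sync]
After 7 (process(A)): A:[] B:[] C:[tick,sync]
After 8 (process(A)): A:[] B:[] C:[tick,sync]
After 9 (send(from=B, to=A, msg='bye')): A:[bye] B:[] C:[tick,sync]
After 10 (send(from=A, to=C, msg='hello')): A:[bye] B:[] C:[tick,sync,hello]
After 11 (send(from=C, to=A, msg='ok')): A:[bye,ok] B:[] C:[tick,sync,hello]
After 12 (send(from=B, to=A, msg='ack')): A:[bye,ok,ack] B:[] C:[tick,sync,hello]
After 13 (send(from=A, to=C, msg='resp')): A:[bye,ok,ack] B:[] C:[tick,sync,hello,resp]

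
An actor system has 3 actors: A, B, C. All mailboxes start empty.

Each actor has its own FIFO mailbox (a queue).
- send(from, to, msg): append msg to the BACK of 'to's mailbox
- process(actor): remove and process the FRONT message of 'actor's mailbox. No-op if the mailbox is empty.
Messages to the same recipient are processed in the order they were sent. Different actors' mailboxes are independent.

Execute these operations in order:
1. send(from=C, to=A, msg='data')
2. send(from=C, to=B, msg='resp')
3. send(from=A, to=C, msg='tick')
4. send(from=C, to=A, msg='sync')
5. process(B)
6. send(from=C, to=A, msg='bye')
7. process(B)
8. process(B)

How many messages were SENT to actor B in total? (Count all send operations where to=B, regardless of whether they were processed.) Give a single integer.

After 1 (send(from=C, to=A, msg='data')): A:[data] B:[] C:[]
After 2 (send(from=C, to=B, msg='resp')): A:[data] B:[resp] C:[]
After 3 (send(from=A, to=C, msg='tick')): A:[data] B:[resp] C:[tick]
After 4 (send(from=C, to=A, msg='sync')): A:[data,sync] B:[resp] C:[tick]
After 5 (process(B)): A:[data,sync] B:[] C:[tick]
After 6 (send(from=C, to=A, msg='bye')): A:[data,sync,bye] B:[] C:[tick]
After 7 (process(B)): A:[data,sync,bye] B:[] C:[tick]
After 8 (process(B)): A:[data,sync,bye] B:[] C:[tick]

Answer: 1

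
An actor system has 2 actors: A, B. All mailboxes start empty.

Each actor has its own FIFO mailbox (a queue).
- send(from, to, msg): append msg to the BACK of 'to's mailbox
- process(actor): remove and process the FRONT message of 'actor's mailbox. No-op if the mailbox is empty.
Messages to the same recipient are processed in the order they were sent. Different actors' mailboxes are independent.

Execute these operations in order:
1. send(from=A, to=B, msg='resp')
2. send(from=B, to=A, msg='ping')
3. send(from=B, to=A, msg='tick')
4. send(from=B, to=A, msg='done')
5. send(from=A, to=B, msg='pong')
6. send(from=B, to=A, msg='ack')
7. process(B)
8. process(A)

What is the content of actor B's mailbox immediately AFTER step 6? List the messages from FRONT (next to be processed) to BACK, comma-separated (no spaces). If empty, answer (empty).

After 1 (send(from=A, to=B, msg='resp')): A:[] B:[resp]
After 2 (send(from=B, to=A, msg='ping')): A:[ping] B:[resp]
After 3 (send(from=B, to=A, msg='tick')): A:[ping,tick] B:[resp]
After 4 (send(from=B, to=A, msg='done')): A:[ping,tick,done] B:[resp]
After 5 (send(from=A, to=B, msg='pong')): A:[ping,tick,done] B:[resp,pong]
After 6 (send(from=B, to=A, msg='ack')): A:[ping,tick,done,ack] B:[resp,pong]

resp,pong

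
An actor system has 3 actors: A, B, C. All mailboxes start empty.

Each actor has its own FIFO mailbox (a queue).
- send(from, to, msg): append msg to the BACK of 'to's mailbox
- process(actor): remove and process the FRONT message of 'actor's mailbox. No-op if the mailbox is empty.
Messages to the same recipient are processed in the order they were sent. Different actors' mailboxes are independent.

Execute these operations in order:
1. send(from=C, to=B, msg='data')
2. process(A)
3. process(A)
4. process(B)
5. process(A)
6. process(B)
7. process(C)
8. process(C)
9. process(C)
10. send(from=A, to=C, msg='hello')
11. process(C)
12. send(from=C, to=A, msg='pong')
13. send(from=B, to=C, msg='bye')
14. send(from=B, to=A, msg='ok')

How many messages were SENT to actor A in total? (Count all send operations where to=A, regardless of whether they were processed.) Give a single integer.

After 1 (send(from=C, to=B, msg='data')): A:[] B:[data] C:[]
After 2 (process(A)): A:[] B:[data] C:[]
After 3 (process(A)): A:[] B:[data] C:[]
After 4 (process(B)): A:[] B:[] C:[]
After 5 (process(A)): A:[] B:[] C:[]
After 6 (process(B)): A:[] B:[] C:[]
After 7 (process(C)): A:[] B:[] C:[]
After 8 (process(C)): A:[] B:[] C:[]
After 9 (process(C)): A:[] B:[] C:[]
After 10 (send(from=A, to=C, msg='hello')): A:[] B:[] C:[hello]
After 11 (process(C)): A:[] B:[] C:[]
After 12 (send(from=C, to=A, msg='pong')): A:[pong] B:[] C:[]
After 13 (send(from=B, to=C, msg='bye')): A:[pong] B:[] C:[bye]
After 14 (send(from=B, to=A, msg='ok')): A:[pong,ok] B:[] C:[bye]

Answer: 2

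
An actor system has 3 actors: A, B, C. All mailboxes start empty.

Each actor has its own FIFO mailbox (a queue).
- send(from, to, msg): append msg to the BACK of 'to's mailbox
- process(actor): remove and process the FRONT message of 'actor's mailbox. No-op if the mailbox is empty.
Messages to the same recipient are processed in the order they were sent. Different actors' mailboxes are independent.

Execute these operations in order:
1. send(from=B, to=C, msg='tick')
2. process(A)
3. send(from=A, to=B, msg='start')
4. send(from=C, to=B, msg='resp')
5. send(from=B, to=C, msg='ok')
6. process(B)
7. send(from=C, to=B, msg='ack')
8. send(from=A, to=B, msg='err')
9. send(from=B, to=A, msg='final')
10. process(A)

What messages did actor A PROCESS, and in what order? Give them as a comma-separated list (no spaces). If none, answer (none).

After 1 (send(from=B, to=C, msg='tick')): A:[] B:[] C:[tick]
After 2 (process(A)): A:[] B:[] C:[tick]
After 3 (send(from=A, to=B, msg='start')): A:[] B:[start] C:[tick]
After 4 (send(from=C, to=B, msg='resp')): A:[] B:[start,resp] C:[tick]
After 5 (send(from=B, to=C, msg='ok')): A:[] B:[start,resp] C:[tick,ok]
After 6 (process(B)): A:[] B:[resp] C:[tick,ok]
After 7 (send(from=C, to=B, msg='ack')): A:[] B:[resp,ack] C:[tick,ok]
After 8 (send(from=A, to=B, msg='err')): A:[] B:[resp,ack,err] C:[tick,ok]
After 9 (send(from=B, to=A, msg='final')): A:[final] B:[resp,ack,err] C:[tick,ok]
After 10 (process(A)): A:[] B:[resp,ack,err] C:[tick,ok]

Answer: final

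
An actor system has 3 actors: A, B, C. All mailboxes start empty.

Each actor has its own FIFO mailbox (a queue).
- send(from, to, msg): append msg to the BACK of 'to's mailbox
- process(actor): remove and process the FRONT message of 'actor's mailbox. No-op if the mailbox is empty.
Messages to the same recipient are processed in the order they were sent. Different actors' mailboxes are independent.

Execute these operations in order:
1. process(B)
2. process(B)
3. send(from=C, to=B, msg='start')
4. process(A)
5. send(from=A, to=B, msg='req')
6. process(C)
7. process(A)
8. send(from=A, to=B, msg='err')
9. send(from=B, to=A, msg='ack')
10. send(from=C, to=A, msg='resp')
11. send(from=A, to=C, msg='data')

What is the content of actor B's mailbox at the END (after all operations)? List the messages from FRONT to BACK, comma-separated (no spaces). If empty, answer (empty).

Answer: start,req,err

Derivation:
After 1 (process(B)): A:[] B:[] C:[]
After 2 (process(B)): A:[] B:[] C:[]
After 3 (send(from=C, to=B, msg='start')): A:[] B:[start] C:[]
After 4 (process(A)): A:[] B:[start] C:[]
After 5 (send(from=A, to=B, msg='req')): A:[] B:[start,req] C:[]
After 6 (process(C)): A:[] B:[start,req] C:[]
After 7 (process(A)): A:[] B:[start,req] C:[]
After 8 (send(from=A, to=B, msg='err')): A:[] B:[start,req,err] C:[]
After 9 (send(from=B, to=A, msg='ack')): A:[ack] B:[start,req,err] C:[]
After 10 (send(from=C, to=A, msg='resp')): A:[ack,resp] B:[start,req,err] C:[]
After 11 (send(from=A, to=C, msg='data')): A:[ack,resp] B:[start,req,err] C:[data]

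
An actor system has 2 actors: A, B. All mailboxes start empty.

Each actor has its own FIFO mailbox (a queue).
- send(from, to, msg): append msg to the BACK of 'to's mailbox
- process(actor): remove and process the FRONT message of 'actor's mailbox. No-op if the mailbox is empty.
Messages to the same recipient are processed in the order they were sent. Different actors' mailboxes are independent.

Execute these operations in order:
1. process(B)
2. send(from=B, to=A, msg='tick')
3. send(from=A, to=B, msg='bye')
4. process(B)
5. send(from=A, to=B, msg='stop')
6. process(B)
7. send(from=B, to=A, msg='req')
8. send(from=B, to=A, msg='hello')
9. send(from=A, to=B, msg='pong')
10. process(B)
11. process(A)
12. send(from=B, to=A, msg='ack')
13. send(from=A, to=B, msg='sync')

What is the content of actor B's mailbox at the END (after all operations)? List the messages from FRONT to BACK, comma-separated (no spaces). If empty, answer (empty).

After 1 (process(B)): A:[] B:[]
After 2 (send(from=B, to=A, msg='tick')): A:[tick] B:[]
After 3 (send(from=A, to=B, msg='bye')): A:[tick] B:[bye]
After 4 (process(B)): A:[tick] B:[]
After 5 (send(from=A, to=B, msg='stop')): A:[tick] B:[stop]
After 6 (process(B)): A:[tick] B:[]
After 7 (send(from=B, to=A, msg='req')): A:[tick,req] B:[]
After 8 (send(from=B, to=A, msg='hello')): A:[tick,req,hello] B:[]
After 9 (send(from=A, to=B, msg='pong')): A:[tick,req,hello] B:[pong]
After 10 (process(B)): A:[tick,req,hello] B:[]
After 11 (process(A)): A:[req,hello] B:[]
After 12 (send(from=B, to=A, msg='ack')): A:[req,hello,ack] B:[]
After 13 (send(from=A, to=B, msg='sync')): A:[req,hello,ack] B:[sync]

Answer: sync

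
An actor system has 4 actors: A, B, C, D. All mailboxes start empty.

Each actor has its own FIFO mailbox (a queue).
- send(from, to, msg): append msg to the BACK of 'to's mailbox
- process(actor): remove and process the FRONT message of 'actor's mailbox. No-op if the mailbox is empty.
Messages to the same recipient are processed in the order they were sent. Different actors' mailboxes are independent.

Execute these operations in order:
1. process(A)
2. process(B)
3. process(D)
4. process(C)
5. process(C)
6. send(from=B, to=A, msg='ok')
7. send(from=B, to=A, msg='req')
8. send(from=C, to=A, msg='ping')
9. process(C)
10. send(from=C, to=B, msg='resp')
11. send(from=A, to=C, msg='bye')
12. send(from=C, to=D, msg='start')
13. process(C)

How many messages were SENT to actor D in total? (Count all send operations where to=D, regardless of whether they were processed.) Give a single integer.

After 1 (process(A)): A:[] B:[] C:[] D:[]
After 2 (process(B)): A:[] B:[] C:[] D:[]
After 3 (process(D)): A:[] B:[] C:[] D:[]
After 4 (process(C)): A:[] B:[] C:[] D:[]
After 5 (process(C)): A:[] B:[] C:[] D:[]
After 6 (send(from=B, to=A, msg='ok')): A:[ok] B:[] C:[] D:[]
After 7 (send(from=B, to=A, msg='req')): A:[ok,req] B:[] C:[] D:[]
After 8 (send(from=C, to=A, msg='ping')): A:[ok,req,ping] B:[] C:[] D:[]
After 9 (process(C)): A:[ok,req,ping] B:[] C:[] D:[]
After 10 (send(from=C, to=B, msg='resp')): A:[ok,req,ping] B:[resp] C:[] D:[]
After 11 (send(from=A, to=C, msg='bye')): A:[ok,req,ping] B:[resp] C:[bye] D:[]
After 12 (send(from=C, to=D, msg='start')): A:[ok,req,ping] B:[resp] C:[bye] D:[start]
After 13 (process(C)): A:[ok,req,ping] B:[resp] C:[] D:[start]

Answer: 1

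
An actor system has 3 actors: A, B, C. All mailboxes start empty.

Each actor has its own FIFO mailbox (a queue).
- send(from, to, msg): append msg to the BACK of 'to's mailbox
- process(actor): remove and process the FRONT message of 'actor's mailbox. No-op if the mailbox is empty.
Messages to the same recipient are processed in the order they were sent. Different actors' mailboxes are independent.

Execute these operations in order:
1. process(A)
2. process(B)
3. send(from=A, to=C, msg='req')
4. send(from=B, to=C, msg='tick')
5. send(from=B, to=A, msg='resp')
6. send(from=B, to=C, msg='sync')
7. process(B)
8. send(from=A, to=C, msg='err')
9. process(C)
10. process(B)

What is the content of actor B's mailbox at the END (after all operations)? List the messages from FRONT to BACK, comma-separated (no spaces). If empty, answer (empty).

Answer: (empty)

Derivation:
After 1 (process(A)): A:[] B:[] C:[]
After 2 (process(B)): A:[] B:[] C:[]
After 3 (send(from=A, to=C, msg='req')): A:[] B:[] C:[req]
After 4 (send(from=B, to=C, msg='tick')): A:[] B:[] C:[req,tick]
After 5 (send(from=B, to=A, msg='resp')): A:[resp] B:[] C:[req,tick]
After 6 (send(from=B, to=C, msg='sync')): A:[resp] B:[] C:[req,tick,sync]
After 7 (process(B)): A:[resp] B:[] C:[req,tick,sync]
After 8 (send(from=A, to=C, msg='err')): A:[resp] B:[] C:[req,tick,sync,err]
After 9 (process(C)): A:[resp] B:[] C:[tick,sync,err]
After 10 (process(B)): A:[resp] B:[] C:[tick,sync,err]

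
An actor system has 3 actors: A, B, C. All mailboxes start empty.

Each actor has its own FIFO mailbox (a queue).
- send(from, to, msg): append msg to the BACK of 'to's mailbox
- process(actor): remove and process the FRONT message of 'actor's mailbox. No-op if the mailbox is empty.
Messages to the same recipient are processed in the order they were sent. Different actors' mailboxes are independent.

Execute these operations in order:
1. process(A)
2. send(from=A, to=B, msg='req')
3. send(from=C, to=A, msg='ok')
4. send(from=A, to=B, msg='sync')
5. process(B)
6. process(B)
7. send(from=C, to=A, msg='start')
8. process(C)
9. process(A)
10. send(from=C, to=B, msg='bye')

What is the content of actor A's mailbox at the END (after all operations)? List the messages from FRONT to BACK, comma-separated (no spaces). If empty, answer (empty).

After 1 (process(A)): A:[] B:[] C:[]
After 2 (send(from=A, to=B, msg='req')): A:[] B:[req] C:[]
After 3 (send(from=C, to=A, msg='ok')): A:[ok] B:[req] C:[]
After 4 (send(from=A, to=B, msg='sync')): A:[ok] B:[req,sync] C:[]
After 5 (process(B)): A:[ok] B:[sync] C:[]
After 6 (process(B)): A:[ok] B:[] C:[]
After 7 (send(from=C, to=A, msg='start')): A:[ok,start] B:[] C:[]
After 8 (process(C)): A:[ok,start] B:[] C:[]
After 9 (process(A)): A:[start] B:[] C:[]
After 10 (send(from=C, to=B, msg='bye')): A:[start] B:[bye] C:[]

Answer: start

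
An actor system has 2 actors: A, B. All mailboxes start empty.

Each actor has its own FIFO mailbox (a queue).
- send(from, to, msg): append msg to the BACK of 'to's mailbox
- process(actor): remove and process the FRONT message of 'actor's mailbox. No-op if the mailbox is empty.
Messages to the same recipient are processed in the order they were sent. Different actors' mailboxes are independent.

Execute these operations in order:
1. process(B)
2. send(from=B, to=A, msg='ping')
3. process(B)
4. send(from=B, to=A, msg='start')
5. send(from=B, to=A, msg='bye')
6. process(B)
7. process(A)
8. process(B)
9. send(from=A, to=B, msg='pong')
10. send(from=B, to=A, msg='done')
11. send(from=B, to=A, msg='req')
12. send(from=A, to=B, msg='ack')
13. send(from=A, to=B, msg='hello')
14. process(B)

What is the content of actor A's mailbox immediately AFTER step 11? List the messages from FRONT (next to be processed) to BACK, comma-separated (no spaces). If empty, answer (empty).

After 1 (process(B)): A:[] B:[]
After 2 (send(from=B, to=A, msg='ping')): A:[ping] B:[]
After 3 (process(B)): A:[ping] B:[]
After 4 (send(from=B, to=A, msg='start')): A:[ping,start] B:[]
After 5 (send(from=B, to=A, msg='bye')): A:[ping,start,bye] B:[]
After 6 (process(B)): A:[ping,start,bye] B:[]
After 7 (process(A)): A:[start,bye] B:[]
After 8 (process(B)): A:[start,bye] B:[]
After 9 (send(from=A, to=B, msg='pong')): A:[start,bye] B:[pong]
After 10 (send(from=B, to=A, msg='done')): A:[start,bye,done] B:[pong]
After 11 (send(from=B, to=A, msg='req')): A:[start,bye,done,req] B:[pong]

start,bye,done,req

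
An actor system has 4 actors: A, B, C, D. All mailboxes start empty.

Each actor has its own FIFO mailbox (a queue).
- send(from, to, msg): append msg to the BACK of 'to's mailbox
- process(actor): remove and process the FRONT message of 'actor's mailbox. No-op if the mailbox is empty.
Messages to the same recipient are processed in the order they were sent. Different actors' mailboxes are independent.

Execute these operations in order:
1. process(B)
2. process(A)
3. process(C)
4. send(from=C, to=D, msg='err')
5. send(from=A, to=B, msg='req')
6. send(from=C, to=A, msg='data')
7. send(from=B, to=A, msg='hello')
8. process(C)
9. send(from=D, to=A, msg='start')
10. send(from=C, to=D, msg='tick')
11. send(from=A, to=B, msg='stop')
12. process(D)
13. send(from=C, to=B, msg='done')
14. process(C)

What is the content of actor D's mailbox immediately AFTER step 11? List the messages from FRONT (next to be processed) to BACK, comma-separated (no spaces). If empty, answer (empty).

After 1 (process(B)): A:[] B:[] C:[] D:[]
After 2 (process(A)): A:[] B:[] C:[] D:[]
After 3 (process(C)): A:[] B:[] C:[] D:[]
After 4 (send(from=C, to=D, msg='err')): A:[] B:[] C:[] D:[err]
After 5 (send(from=A, to=B, msg='req')): A:[] B:[req] C:[] D:[err]
After 6 (send(from=C, to=A, msg='data')): A:[data] B:[req] C:[] D:[err]
After 7 (send(from=B, to=A, msg='hello')): A:[data,hello] B:[req] C:[] D:[err]
After 8 (process(C)): A:[data,hello] B:[req] C:[] D:[err]
After 9 (send(from=D, to=A, msg='start')): A:[data,hello,start] B:[req] C:[] D:[err]
After 10 (send(from=C, to=D, msg='tick')): A:[data,hello,start] B:[req] C:[] D:[err,tick]
After 11 (send(from=A, to=B, msg='stop')): A:[data,hello,start] B:[req,stop] C:[] D:[err,tick]

err,tick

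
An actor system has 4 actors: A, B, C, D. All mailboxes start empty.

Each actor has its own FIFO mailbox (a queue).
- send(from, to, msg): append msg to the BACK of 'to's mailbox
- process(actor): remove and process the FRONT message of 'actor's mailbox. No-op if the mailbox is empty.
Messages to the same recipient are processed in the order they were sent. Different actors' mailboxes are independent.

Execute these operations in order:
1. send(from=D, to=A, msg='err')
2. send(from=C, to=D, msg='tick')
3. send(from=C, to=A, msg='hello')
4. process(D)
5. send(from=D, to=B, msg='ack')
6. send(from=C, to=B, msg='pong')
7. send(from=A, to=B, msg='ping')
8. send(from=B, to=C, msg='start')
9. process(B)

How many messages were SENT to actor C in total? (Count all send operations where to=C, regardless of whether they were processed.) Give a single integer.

Answer: 1

Derivation:
After 1 (send(from=D, to=A, msg='err')): A:[err] B:[] C:[] D:[]
After 2 (send(from=C, to=D, msg='tick')): A:[err] B:[] C:[] D:[tick]
After 3 (send(from=C, to=A, msg='hello')): A:[err,hello] B:[] C:[] D:[tick]
After 4 (process(D)): A:[err,hello] B:[] C:[] D:[]
After 5 (send(from=D, to=B, msg='ack')): A:[err,hello] B:[ack] C:[] D:[]
After 6 (send(from=C, to=B, msg='pong')): A:[err,hello] B:[ack,pong] C:[] D:[]
After 7 (send(from=A, to=B, msg='ping')): A:[err,hello] B:[ack,pong,ping] C:[] D:[]
After 8 (send(from=B, to=C, msg='start')): A:[err,hello] B:[ack,pong,ping] C:[start] D:[]
After 9 (process(B)): A:[err,hello] B:[pong,ping] C:[start] D:[]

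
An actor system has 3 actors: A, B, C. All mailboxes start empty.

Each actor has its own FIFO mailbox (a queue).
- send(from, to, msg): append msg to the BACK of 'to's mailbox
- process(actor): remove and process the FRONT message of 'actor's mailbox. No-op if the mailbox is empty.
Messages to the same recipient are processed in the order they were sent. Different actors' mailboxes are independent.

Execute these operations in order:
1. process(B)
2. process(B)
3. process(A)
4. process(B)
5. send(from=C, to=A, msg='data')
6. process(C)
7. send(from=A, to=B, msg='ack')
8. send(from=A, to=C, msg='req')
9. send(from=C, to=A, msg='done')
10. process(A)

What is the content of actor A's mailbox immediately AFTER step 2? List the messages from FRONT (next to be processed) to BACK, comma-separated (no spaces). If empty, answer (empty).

After 1 (process(B)): A:[] B:[] C:[]
After 2 (process(B)): A:[] B:[] C:[]

(empty)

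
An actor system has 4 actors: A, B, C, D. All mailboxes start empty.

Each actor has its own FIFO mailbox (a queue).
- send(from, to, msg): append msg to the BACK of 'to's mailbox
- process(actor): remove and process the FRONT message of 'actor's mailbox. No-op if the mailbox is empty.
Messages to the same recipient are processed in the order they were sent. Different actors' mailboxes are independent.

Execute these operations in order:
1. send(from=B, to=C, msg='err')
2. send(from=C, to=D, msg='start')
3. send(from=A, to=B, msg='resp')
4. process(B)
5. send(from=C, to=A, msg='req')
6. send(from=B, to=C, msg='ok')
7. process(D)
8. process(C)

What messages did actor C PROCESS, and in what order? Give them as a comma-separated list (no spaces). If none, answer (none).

Answer: err

Derivation:
After 1 (send(from=B, to=C, msg='err')): A:[] B:[] C:[err] D:[]
After 2 (send(from=C, to=D, msg='start')): A:[] B:[] C:[err] D:[start]
After 3 (send(from=A, to=B, msg='resp')): A:[] B:[resp] C:[err] D:[start]
After 4 (process(B)): A:[] B:[] C:[err] D:[start]
After 5 (send(from=C, to=A, msg='req')): A:[req] B:[] C:[err] D:[start]
After 6 (send(from=B, to=C, msg='ok')): A:[req] B:[] C:[err,ok] D:[start]
After 7 (process(D)): A:[req] B:[] C:[err,ok] D:[]
After 8 (process(C)): A:[req] B:[] C:[ok] D:[]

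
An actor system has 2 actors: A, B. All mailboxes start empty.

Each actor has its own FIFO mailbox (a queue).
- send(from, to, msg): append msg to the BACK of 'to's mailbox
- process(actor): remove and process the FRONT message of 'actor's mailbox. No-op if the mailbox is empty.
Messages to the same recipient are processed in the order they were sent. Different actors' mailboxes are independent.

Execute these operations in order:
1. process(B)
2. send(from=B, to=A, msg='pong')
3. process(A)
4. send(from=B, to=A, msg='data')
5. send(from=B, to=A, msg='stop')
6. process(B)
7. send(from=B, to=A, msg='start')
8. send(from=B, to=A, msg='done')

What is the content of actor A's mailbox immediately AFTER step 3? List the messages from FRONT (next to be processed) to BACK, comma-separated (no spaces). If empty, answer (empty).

After 1 (process(B)): A:[] B:[]
After 2 (send(from=B, to=A, msg='pong')): A:[pong] B:[]
After 3 (process(A)): A:[] B:[]

(empty)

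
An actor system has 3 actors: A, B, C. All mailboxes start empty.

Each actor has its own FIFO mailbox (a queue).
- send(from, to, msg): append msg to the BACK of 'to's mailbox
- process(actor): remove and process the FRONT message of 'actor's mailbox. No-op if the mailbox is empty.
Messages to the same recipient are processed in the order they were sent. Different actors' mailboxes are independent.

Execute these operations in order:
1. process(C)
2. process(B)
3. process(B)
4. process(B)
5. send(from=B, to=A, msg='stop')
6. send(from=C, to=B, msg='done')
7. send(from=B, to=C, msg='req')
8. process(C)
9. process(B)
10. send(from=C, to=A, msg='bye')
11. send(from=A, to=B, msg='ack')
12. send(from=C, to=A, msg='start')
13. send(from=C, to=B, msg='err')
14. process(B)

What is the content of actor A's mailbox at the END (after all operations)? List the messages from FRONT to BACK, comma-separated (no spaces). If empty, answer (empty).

After 1 (process(C)): A:[] B:[] C:[]
After 2 (process(B)): A:[] B:[] C:[]
After 3 (process(B)): A:[] B:[] C:[]
After 4 (process(B)): A:[] B:[] C:[]
After 5 (send(from=B, to=A, msg='stop')): A:[stop] B:[] C:[]
After 6 (send(from=C, to=B, msg='done')): A:[stop] B:[done] C:[]
After 7 (send(from=B, to=C, msg='req')): A:[stop] B:[done] C:[req]
After 8 (process(C)): A:[stop] B:[done] C:[]
After 9 (process(B)): A:[stop] B:[] C:[]
After 10 (send(from=C, to=A, msg='bye')): A:[stop,bye] B:[] C:[]
After 11 (send(from=A, to=B, msg='ack')): A:[stop,bye] B:[ack] C:[]
After 12 (send(from=C, to=A, msg='start')): A:[stop,bye,start] B:[ack] C:[]
After 13 (send(from=C, to=B, msg='err')): A:[stop,bye,start] B:[ack,err] C:[]
After 14 (process(B)): A:[stop,bye,start] B:[err] C:[]

Answer: stop,bye,start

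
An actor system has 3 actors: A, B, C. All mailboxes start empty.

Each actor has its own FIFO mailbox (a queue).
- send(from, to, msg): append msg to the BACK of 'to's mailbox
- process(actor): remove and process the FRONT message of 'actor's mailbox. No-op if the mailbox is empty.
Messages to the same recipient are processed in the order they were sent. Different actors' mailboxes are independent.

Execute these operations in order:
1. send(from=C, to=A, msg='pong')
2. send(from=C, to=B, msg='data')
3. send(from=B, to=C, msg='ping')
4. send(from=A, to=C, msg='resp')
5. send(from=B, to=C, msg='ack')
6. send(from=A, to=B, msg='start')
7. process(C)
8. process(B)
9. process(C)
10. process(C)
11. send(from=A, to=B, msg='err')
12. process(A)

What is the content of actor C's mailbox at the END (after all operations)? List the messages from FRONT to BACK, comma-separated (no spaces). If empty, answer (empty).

Answer: (empty)

Derivation:
After 1 (send(from=C, to=A, msg='pong')): A:[pong] B:[] C:[]
After 2 (send(from=C, to=B, msg='data')): A:[pong] B:[data] C:[]
After 3 (send(from=B, to=C, msg='ping')): A:[pong] B:[data] C:[ping]
After 4 (send(from=A, to=C, msg='resp')): A:[pong] B:[data] C:[ping,resp]
After 5 (send(from=B, to=C, msg='ack')): A:[pong] B:[data] C:[ping,resp,ack]
After 6 (send(from=A, to=B, msg='start')): A:[pong] B:[data,start] C:[ping,resp,ack]
After 7 (process(C)): A:[pong] B:[data,start] C:[resp,ack]
After 8 (process(B)): A:[pong] B:[start] C:[resp,ack]
After 9 (process(C)): A:[pong] B:[start] C:[ack]
After 10 (process(C)): A:[pong] B:[start] C:[]
After 11 (send(from=A, to=B, msg='err')): A:[pong] B:[start,err] C:[]
After 12 (process(A)): A:[] B:[start,err] C:[]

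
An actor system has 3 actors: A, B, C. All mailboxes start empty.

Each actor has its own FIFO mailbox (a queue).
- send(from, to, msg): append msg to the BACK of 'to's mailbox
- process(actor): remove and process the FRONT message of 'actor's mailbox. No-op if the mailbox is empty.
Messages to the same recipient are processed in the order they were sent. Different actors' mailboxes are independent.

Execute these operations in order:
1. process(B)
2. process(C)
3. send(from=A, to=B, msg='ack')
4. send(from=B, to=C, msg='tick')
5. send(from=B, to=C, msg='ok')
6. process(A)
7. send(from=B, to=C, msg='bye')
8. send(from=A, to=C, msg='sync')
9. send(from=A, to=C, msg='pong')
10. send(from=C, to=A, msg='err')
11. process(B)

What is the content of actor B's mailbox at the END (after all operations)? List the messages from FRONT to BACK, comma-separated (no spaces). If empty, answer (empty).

After 1 (process(B)): A:[] B:[] C:[]
After 2 (process(C)): A:[] B:[] C:[]
After 3 (send(from=A, to=B, msg='ack')): A:[] B:[ack] C:[]
After 4 (send(from=B, to=C, msg='tick')): A:[] B:[ack] C:[tick]
After 5 (send(from=B, to=C, msg='ok')): A:[] B:[ack] C:[tick,ok]
After 6 (process(A)): A:[] B:[ack] C:[tick,ok]
After 7 (send(from=B, to=C, msg='bye')): A:[] B:[ack] C:[tick,ok,bye]
After 8 (send(from=A, to=C, msg='sync')): A:[] B:[ack] C:[tick,ok,bye,sync]
After 9 (send(from=A, to=C, msg='pong')): A:[] B:[ack] C:[tick,ok,bye,sync,pong]
After 10 (send(from=C, to=A, msg='err')): A:[err] B:[ack] C:[tick,ok,bye,sync,pong]
After 11 (process(B)): A:[err] B:[] C:[tick,ok,bye,sync,pong]

Answer: (empty)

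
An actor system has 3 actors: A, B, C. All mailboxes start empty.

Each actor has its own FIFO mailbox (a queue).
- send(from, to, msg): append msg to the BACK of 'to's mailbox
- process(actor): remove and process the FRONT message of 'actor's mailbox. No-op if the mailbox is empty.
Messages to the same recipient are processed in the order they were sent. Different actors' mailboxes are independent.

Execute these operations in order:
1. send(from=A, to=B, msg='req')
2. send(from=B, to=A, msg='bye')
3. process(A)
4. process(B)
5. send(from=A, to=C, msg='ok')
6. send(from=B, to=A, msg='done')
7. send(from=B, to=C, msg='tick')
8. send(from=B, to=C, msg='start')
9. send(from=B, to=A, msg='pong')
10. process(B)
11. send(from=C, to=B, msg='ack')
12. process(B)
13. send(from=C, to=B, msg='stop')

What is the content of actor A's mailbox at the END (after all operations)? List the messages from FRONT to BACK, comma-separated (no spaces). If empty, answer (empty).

After 1 (send(from=A, to=B, msg='req')): A:[] B:[req] C:[]
After 2 (send(from=B, to=A, msg='bye')): A:[bye] B:[req] C:[]
After 3 (process(A)): A:[] B:[req] C:[]
After 4 (process(B)): A:[] B:[] C:[]
After 5 (send(from=A, to=C, msg='ok')): A:[] B:[] C:[ok]
After 6 (send(from=B, to=A, msg='done')): A:[done] B:[] C:[ok]
After 7 (send(from=B, to=C, msg='tick')): A:[done] B:[] C:[ok,tick]
After 8 (send(from=B, to=C, msg='start')): A:[done] B:[] C:[ok,tick,start]
After 9 (send(from=B, to=A, msg='pong')): A:[done,pong] B:[] C:[ok,tick,start]
After 10 (process(B)): A:[done,pong] B:[] C:[ok,tick,start]
After 11 (send(from=C, to=B, msg='ack')): A:[done,pong] B:[ack] C:[ok,tick,start]
After 12 (process(B)): A:[done,pong] B:[] C:[ok,tick,start]
After 13 (send(from=C, to=B, msg='stop')): A:[done,pong] B:[stop] C:[ok,tick,start]

Answer: done,pong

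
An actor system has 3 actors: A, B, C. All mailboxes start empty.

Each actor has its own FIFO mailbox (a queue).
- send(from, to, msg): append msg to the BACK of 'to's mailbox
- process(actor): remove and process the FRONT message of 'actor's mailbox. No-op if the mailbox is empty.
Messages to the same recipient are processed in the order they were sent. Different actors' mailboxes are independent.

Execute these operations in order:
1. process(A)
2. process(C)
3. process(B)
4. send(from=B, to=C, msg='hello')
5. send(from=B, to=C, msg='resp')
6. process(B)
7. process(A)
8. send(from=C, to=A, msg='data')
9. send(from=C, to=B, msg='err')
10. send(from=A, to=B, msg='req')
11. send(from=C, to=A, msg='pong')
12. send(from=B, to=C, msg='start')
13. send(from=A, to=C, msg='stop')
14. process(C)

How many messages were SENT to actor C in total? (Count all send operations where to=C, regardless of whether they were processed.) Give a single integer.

After 1 (process(A)): A:[] B:[] C:[]
After 2 (process(C)): A:[] B:[] C:[]
After 3 (process(B)): A:[] B:[] C:[]
After 4 (send(from=B, to=C, msg='hello')): A:[] B:[] C:[hello]
After 5 (send(from=B, to=C, msg='resp')): A:[] B:[] C:[hello,resp]
After 6 (process(B)): A:[] B:[] C:[hello,resp]
After 7 (process(A)): A:[] B:[] C:[hello,resp]
After 8 (send(from=C, to=A, msg='data')): A:[data] B:[] C:[hello,resp]
After 9 (send(from=C, to=B, msg='err')): A:[data] B:[err] C:[hello,resp]
After 10 (send(from=A, to=B, msg='req')): A:[data] B:[err,req] C:[hello,resp]
After 11 (send(from=C, to=A, msg='pong')): A:[data,pong] B:[err,req] C:[hello,resp]
After 12 (send(from=B, to=C, msg='start')): A:[data,pong] B:[err,req] C:[hello,resp,start]
After 13 (send(from=A, to=C, msg='stop')): A:[data,pong] B:[err,req] C:[hello,resp,start,stop]
After 14 (process(C)): A:[data,pong] B:[err,req] C:[resp,start,stop]

Answer: 4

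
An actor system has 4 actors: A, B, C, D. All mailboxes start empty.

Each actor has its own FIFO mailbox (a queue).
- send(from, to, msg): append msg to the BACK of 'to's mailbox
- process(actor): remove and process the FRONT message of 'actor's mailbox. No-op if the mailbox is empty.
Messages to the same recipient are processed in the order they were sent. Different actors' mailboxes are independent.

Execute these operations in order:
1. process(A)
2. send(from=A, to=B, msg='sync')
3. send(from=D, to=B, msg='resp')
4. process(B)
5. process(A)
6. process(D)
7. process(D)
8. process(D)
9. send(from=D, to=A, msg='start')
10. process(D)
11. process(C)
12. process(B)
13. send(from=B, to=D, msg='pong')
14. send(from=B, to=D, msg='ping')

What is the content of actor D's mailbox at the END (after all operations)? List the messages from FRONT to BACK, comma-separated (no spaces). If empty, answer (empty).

Answer: pong,ping

Derivation:
After 1 (process(A)): A:[] B:[] C:[] D:[]
After 2 (send(from=A, to=B, msg='sync')): A:[] B:[sync] C:[] D:[]
After 3 (send(from=D, to=B, msg='resp')): A:[] B:[sync,resp] C:[] D:[]
After 4 (process(B)): A:[] B:[resp] C:[] D:[]
After 5 (process(A)): A:[] B:[resp] C:[] D:[]
After 6 (process(D)): A:[] B:[resp] C:[] D:[]
After 7 (process(D)): A:[] B:[resp] C:[] D:[]
After 8 (process(D)): A:[] B:[resp] C:[] D:[]
After 9 (send(from=D, to=A, msg='start')): A:[start] B:[resp] C:[] D:[]
After 10 (process(D)): A:[start] B:[resp] C:[] D:[]
After 11 (process(C)): A:[start] B:[resp] C:[] D:[]
After 12 (process(B)): A:[start] B:[] C:[] D:[]
After 13 (send(from=B, to=D, msg='pong')): A:[start] B:[] C:[] D:[pong]
After 14 (send(from=B, to=D, msg='ping')): A:[start] B:[] C:[] D:[pong,ping]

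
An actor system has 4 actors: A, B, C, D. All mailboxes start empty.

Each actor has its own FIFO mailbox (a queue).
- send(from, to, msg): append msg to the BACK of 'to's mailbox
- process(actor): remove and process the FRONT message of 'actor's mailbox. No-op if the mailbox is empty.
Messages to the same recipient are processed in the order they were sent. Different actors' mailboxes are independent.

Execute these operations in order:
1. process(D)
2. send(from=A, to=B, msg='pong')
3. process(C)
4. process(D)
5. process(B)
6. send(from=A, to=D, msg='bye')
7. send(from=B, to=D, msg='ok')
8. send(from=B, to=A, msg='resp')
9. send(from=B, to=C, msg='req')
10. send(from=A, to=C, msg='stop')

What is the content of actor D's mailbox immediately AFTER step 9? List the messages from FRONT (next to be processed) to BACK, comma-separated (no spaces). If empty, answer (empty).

After 1 (process(D)): A:[] B:[] C:[] D:[]
After 2 (send(from=A, to=B, msg='pong')): A:[] B:[pong] C:[] D:[]
After 3 (process(C)): A:[] B:[pong] C:[] D:[]
After 4 (process(D)): A:[] B:[pong] C:[] D:[]
After 5 (process(B)): A:[] B:[] C:[] D:[]
After 6 (send(from=A, to=D, msg='bye')): A:[] B:[] C:[] D:[bye]
After 7 (send(from=B, to=D, msg='ok')): A:[] B:[] C:[] D:[bye,ok]
After 8 (send(from=B, to=A, msg='resp')): A:[resp] B:[] C:[] D:[bye,ok]
After 9 (send(from=B, to=C, msg='req')): A:[resp] B:[] C:[req] D:[bye,ok]

bye,ok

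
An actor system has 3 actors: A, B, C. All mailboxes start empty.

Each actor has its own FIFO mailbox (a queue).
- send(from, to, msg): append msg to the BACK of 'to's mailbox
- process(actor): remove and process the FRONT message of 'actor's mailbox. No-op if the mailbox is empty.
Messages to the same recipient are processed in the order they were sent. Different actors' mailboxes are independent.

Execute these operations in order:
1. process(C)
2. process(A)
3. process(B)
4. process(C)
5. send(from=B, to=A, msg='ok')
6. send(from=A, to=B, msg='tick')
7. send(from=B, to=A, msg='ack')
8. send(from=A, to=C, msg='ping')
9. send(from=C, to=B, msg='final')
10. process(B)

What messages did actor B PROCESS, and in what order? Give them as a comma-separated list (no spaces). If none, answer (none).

After 1 (process(C)): A:[] B:[] C:[]
After 2 (process(A)): A:[] B:[] C:[]
After 3 (process(B)): A:[] B:[] C:[]
After 4 (process(C)): A:[] B:[] C:[]
After 5 (send(from=B, to=A, msg='ok')): A:[ok] B:[] C:[]
After 6 (send(from=A, to=B, msg='tick')): A:[ok] B:[tick] C:[]
After 7 (send(from=B, to=A, msg='ack')): A:[ok,ack] B:[tick] C:[]
After 8 (send(from=A, to=C, msg='ping')): A:[ok,ack] B:[tick] C:[ping]
After 9 (send(from=C, to=B, msg='final')): A:[ok,ack] B:[tick,final] C:[ping]
After 10 (process(B)): A:[ok,ack] B:[final] C:[ping]

Answer: tick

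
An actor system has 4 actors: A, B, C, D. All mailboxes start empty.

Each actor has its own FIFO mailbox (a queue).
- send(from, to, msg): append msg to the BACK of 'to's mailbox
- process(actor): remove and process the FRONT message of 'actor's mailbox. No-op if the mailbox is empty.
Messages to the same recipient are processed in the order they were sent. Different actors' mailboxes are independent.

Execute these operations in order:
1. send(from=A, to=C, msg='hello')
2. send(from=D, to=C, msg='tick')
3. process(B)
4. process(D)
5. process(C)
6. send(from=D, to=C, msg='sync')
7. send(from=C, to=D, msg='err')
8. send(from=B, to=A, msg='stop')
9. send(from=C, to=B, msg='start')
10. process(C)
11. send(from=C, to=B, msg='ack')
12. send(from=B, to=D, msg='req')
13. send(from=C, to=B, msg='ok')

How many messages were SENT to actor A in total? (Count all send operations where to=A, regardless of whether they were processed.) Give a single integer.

After 1 (send(from=A, to=C, msg='hello')): A:[] B:[] C:[hello] D:[]
After 2 (send(from=D, to=C, msg='tick')): A:[] B:[] C:[hello,tick] D:[]
After 3 (process(B)): A:[] B:[] C:[hello,tick] D:[]
After 4 (process(D)): A:[] B:[] C:[hello,tick] D:[]
After 5 (process(C)): A:[] B:[] C:[tick] D:[]
After 6 (send(from=D, to=C, msg='sync')): A:[] B:[] C:[tick,sync] D:[]
After 7 (send(from=C, to=D, msg='err')): A:[] B:[] C:[tick,sync] D:[err]
After 8 (send(from=B, to=A, msg='stop')): A:[stop] B:[] C:[tick,sync] D:[err]
After 9 (send(from=C, to=B, msg='start')): A:[stop] B:[start] C:[tick,sync] D:[err]
After 10 (process(C)): A:[stop] B:[start] C:[sync] D:[err]
After 11 (send(from=C, to=B, msg='ack')): A:[stop] B:[start,ack] C:[sync] D:[err]
After 12 (send(from=B, to=D, msg='req')): A:[stop] B:[start,ack] C:[sync] D:[err,req]
After 13 (send(from=C, to=B, msg='ok')): A:[stop] B:[start,ack,ok] C:[sync] D:[err,req]

Answer: 1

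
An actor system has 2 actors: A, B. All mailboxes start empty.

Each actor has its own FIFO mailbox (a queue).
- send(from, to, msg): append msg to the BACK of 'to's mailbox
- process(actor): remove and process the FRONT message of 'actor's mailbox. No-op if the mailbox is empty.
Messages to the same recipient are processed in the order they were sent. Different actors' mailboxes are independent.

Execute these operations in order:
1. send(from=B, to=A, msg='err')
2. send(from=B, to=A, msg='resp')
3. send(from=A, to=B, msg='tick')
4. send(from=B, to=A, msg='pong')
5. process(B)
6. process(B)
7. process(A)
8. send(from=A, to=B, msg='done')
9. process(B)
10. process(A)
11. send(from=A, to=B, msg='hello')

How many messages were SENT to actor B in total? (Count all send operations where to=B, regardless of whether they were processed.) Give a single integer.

Answer: 3

Derivation:
After 1 (send(from=B, to=A, msg='err')): A:[err] B:[]
After 2 (send(from=B, to=A, msg='resp')): A:[err,resp] B:[]
After 3 (send(from=A, to=B, msg='tick')): A:[err,resp] B:[tick]
After 4 (send(from=B, to=A, msg='pong')): A:[err,resp,pong] B:[tick]
After 5 (process(B)): A:[err,resp,pong] B:[]
After 6 (process(B)): A:[err,resp,pong] B:[]
After 7 (process(A)): A:[resp,pong] B:[]
After 8 (send(from=A, to=B, msg='done')): A:[resp,pong] B:[done]
After 9 (process(B)): A:[resp,pong] B:[]
After 10 (process(A)): A:[pong] B:[]
After 11 (send(from=A, to=B, msg='hello')): A:[pong] B:[hello]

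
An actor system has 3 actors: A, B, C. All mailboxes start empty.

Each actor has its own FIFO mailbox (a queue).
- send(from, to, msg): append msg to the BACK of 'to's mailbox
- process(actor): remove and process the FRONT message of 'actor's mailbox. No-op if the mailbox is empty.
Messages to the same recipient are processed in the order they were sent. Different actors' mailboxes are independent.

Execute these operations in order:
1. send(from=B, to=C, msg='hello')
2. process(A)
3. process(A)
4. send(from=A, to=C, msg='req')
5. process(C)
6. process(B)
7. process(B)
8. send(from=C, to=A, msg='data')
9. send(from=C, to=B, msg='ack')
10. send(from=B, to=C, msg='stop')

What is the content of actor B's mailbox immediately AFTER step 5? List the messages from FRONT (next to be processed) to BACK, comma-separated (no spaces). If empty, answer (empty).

After 1 (send(from=B, to=C, msg='hello')): A:[] B:[] C:[hello]
After 2 (process(A)): A:[] B:[] C:[hello]
After 3 (process(A)): A:[] B:[] C:[hello]
After 4 (send(from=A, to=C, msg='req')): A:[] B:[] C:[hello,req]
After 5 (process(C)): A:[] B:[] C:[req]

(empty)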